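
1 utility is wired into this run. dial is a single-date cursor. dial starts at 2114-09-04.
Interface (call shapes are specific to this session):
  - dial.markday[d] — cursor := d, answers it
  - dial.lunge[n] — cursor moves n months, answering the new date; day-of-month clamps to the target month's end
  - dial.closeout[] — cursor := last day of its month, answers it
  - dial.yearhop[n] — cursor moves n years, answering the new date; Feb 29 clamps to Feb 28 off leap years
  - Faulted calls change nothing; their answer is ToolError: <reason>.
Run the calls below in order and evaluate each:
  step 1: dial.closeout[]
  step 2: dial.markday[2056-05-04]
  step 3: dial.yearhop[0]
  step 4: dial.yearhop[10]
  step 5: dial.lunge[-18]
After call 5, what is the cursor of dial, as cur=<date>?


Answer: cur=2064-11-04

Derivation:
CALL dial.closeout[]
RET  2114-09-30
CALL dial.markday[2056-05-04]
RET  2056-05-04
CALL dial.yearhop[0]
RET  2056-05-04
CALL dial.yearhop[10]
RET  2066-05-04
CALL dial.lunge[-18]
RET  2064-11-04


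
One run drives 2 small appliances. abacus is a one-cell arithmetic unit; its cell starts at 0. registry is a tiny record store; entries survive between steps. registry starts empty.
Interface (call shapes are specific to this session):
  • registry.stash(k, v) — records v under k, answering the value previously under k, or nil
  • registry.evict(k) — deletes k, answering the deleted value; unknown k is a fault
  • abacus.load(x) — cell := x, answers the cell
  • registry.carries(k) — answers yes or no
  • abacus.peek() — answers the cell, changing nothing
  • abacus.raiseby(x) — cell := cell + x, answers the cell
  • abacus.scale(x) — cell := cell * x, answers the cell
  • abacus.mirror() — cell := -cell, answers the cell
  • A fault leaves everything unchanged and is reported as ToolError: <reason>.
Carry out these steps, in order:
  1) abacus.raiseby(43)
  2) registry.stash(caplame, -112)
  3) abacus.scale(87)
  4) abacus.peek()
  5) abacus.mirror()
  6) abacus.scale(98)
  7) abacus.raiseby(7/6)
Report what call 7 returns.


// abacus.raiseby(x→43) => 43
// registry.stash(k→caplame, v→-112) => nil
// abacus.scale(x→87) => 3741
// abacus.peek() => 3741
// abacus.mirror() => -3741
// abacus.scale(x→98) => -366618
// abacus.raiseby(x→7/6) => -2199701/6

Answer: -2199701/6


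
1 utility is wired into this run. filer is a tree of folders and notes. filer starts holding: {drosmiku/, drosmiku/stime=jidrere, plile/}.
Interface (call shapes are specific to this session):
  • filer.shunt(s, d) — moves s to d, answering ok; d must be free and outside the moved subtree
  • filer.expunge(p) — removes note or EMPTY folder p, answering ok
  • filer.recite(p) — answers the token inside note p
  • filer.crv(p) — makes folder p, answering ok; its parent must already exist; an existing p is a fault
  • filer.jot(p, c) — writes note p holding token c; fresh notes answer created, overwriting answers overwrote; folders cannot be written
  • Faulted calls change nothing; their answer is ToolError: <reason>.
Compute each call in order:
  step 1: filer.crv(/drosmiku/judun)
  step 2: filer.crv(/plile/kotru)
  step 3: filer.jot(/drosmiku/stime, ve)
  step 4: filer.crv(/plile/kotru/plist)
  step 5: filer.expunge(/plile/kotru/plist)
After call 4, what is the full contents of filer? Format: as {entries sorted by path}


Answer: {drosmiku/, drosmiku/judun/, drosmiku/stime=ve, plile/, plile/kotru/, plile/kotru/plist/}

Derivation:
Invoking filer.crv with /drosmiku/judun: ok.
Calling filer.crv with /plile/kotru: ok.
I call filer.jot with /drosmiku/stime, ve, yielding overwrote.
Then filer.crv with /plile/kotru/plist, → ok.
Using filer.expunge with /plile/kotru/plist, → ok.


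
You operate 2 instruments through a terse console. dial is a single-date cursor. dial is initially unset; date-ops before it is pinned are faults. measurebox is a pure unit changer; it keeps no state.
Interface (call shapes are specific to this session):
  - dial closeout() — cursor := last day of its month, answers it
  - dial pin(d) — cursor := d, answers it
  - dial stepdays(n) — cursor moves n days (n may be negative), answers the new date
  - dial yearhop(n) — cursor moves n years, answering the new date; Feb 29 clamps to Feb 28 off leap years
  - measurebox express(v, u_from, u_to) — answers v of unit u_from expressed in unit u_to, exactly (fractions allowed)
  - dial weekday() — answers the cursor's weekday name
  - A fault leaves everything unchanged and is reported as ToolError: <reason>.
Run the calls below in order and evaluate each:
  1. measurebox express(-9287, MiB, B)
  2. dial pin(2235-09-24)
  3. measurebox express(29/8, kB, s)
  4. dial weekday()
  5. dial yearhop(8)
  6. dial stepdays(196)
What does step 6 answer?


Answer: 2244-04-07

Derivation:
CALL measurebox express[v→-9287; u_from→MiB; u_to→B]
RET  -9738125312
CALL dial pin[d→2235-09-24]
RET  2235-09-24
CALL measurebox express[v→29/8; u_from→kB; u_to→s]
RET  ToolError: incompatible units
CALL dial weekday[]
RET  Thursday
CALL dial yearhop[n→8]
RET  2243-09-24
CALL dial stepdays[n→196]
RET  2244-04-07


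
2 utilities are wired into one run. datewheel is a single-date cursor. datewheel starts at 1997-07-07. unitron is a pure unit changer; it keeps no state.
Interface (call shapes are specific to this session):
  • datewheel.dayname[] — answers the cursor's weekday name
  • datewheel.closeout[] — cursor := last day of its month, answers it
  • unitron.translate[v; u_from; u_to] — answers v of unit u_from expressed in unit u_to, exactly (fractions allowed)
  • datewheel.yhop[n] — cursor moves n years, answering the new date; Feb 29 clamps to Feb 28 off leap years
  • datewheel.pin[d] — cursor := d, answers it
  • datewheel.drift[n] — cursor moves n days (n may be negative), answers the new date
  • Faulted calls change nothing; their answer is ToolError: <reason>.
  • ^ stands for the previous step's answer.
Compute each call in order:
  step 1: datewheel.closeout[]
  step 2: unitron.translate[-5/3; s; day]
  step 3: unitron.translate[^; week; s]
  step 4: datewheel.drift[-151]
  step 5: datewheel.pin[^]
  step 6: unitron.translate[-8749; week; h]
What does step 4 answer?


Do: datewheel.closeout[]
See: 1997-07-31
Do: unitron.translate[v→-5/3; u_from→s; u_to→day]
See: -1/51840
Do: unitron.translate[v→^; u_from→week; u_to→s]
See: -35/3
Do: datewheel.drift[n→-151]
See: 1997-03-02
Do: datewheel.pin[d→^]
See: 1997-03-02
Do: unitron.translate[v→-8749; u_from→week; u_to→h]
See: -1469832

Answer: 1997-03-02


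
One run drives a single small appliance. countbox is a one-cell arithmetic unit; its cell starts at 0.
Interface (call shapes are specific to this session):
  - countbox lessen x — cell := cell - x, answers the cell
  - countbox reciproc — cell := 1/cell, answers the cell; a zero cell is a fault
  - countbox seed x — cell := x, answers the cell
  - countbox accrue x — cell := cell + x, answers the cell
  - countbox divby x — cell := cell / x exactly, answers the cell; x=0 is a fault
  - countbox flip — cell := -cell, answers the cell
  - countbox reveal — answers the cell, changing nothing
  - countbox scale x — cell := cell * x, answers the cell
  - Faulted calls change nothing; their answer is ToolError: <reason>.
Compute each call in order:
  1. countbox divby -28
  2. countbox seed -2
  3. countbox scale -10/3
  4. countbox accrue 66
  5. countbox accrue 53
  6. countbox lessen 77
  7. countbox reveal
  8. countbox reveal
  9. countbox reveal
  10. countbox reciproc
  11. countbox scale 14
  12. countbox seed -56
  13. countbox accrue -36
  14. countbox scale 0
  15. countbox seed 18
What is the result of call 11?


-> countbox divby(x=-28)
<- 0
-> countbox seed(x=-2)
<- -2
-> countbox scale(x=-10/3)
<- 20/3
-> countbox accrue(x=66)
<- 218/3
-> countbox accrue(x=53)
<- 377/3
-> countbox lessen(x=77)
<- 146/3
-> countbox reveal()
<- 146/3
-> countbox reveal()
<- 146/3
-> countbox reveal()
<- 146/3
-> countbox reciproc()
<- 3/146
-> countbox scale(x=14)
<- 21/73
-> countbox seed(x=-56)
<- -56
-> countbox accrue(x=-36)
<- -92
-> countbox scale(x=0)
<- 0
-> countbox seed(x=18)
<- 18

Answer: 21/73


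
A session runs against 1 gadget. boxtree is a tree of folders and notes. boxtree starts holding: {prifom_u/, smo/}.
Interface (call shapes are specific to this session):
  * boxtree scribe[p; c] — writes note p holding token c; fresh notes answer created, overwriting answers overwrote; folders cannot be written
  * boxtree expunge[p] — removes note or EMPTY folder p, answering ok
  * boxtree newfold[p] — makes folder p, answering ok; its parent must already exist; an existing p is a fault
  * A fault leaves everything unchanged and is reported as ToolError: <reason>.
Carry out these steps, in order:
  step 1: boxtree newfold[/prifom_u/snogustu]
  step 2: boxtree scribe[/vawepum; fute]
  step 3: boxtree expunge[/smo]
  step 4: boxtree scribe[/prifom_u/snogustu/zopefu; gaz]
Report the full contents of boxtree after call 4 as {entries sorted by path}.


Answer: {prifom_u/, prifom_u/snogustu/, prifom_u/snogustu/zopefu=gaz, vawepum=fute}

Derivation:
# 1. boxtree newfold(p='/prifom_u/snogustu') == ok
# 2. boxtree scribe(p='/vawepum', c='fute') == created
# 3. boxtree expunge(p='/smo') == ok
# 4. boxtree scribe(p='/prifom_u/snogustu/zopefu', c='gaz') == created


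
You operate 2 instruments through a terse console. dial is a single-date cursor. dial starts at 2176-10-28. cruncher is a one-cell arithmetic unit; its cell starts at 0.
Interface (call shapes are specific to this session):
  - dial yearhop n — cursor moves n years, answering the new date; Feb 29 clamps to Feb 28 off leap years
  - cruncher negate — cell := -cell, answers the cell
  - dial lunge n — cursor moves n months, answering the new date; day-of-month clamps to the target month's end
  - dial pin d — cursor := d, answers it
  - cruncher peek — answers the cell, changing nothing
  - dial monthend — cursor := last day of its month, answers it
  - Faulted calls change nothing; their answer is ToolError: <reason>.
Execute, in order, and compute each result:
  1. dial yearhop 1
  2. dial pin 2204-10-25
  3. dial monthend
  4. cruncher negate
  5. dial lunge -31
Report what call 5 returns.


·→ dial yearhop(n='1')
·← 2177-10-28
·→ dial pin(d='2204-10-25')
·← 2204-10-25
·→ dial monthend()
·← 2204-10-31
·→ cruncher negate()
·← 0
·→ dial lunge(n='-31')
·← 2202-03-31

Answer: 2202-03-31


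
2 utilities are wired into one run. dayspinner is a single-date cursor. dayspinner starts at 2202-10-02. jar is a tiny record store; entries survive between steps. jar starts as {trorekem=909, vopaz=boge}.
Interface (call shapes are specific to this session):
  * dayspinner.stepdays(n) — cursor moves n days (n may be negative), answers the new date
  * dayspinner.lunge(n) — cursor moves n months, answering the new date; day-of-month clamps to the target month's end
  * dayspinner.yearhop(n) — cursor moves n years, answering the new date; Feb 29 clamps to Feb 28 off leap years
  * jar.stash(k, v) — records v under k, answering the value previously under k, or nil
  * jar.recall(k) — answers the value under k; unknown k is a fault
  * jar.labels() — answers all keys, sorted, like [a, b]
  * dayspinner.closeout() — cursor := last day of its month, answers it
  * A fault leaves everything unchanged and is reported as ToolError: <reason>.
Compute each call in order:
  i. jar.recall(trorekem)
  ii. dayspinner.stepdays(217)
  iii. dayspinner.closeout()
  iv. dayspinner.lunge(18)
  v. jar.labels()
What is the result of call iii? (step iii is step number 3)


% jar.recall(k→trorekem) : 909
% dayspinner.stepdays(n→217) : 2203-05-07
% dayspinner.closeout() : 2203-05-31
% dayspinner.lunge(n→18) : 2204-11-30
% jar.labels() : [trorekem, vopaz]

Answer: 2203-05-31


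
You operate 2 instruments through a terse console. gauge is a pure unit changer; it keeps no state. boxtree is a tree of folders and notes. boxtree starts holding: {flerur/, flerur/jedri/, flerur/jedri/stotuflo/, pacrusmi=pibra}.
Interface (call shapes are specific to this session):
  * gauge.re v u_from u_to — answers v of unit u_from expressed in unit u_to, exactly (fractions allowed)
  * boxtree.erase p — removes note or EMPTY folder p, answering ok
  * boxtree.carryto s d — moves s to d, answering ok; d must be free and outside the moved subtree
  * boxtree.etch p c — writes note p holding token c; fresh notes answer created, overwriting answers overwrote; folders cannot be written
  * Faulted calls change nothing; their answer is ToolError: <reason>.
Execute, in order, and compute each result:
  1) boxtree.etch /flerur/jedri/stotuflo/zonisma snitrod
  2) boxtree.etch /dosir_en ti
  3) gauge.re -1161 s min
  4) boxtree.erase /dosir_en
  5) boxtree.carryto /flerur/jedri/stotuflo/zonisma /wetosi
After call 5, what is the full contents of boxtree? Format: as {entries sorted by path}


Answer: {flerur/, flerur/jedri/, flerur/jedri/stotuflo/, pacrusmi=pibra, wetosi=snitrod}

Derivation:
Do: boxtree.etch[p: /flerur/jedri/stotuflo/zonisma; c: snitrod]
See: created
Do: boxtree.etch[p: /dosir_en; c: ti]
See: created
Do: gauge.re[v: -1161; u_from: s; u_to: min]
See: -387/20
Do: boxtree.erase[p: /dosir_en]
See: ok
Do: boxtree.carryto[s: /flerur/jedri/stotuflo/zonisma; d: /wetosi]
See: ok


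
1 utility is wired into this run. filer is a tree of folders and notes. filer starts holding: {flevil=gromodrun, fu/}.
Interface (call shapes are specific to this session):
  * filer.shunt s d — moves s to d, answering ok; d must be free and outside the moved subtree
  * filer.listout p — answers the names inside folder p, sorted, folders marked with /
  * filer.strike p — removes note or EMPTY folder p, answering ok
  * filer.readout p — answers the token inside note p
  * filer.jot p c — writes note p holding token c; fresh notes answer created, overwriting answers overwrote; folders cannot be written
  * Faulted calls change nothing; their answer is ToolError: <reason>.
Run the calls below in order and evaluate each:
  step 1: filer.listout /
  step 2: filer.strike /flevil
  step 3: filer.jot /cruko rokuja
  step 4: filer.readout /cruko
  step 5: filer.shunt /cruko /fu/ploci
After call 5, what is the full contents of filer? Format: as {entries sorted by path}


Answer: {fu/, fu/ploci=rokuja}

Derivation:
·→ filer.listout(p→/)
·← [flevil, fu/]
·→ filer.strike(p→/flevil)
·← ok
·→ filer.jot(p→/cruko, c→rokuja)
·← created
·→ filer.readout(p→/cruko)
·← rokuja
·→ filer.shunt(s→/cruko, d→/fu/ploci)
·← ok


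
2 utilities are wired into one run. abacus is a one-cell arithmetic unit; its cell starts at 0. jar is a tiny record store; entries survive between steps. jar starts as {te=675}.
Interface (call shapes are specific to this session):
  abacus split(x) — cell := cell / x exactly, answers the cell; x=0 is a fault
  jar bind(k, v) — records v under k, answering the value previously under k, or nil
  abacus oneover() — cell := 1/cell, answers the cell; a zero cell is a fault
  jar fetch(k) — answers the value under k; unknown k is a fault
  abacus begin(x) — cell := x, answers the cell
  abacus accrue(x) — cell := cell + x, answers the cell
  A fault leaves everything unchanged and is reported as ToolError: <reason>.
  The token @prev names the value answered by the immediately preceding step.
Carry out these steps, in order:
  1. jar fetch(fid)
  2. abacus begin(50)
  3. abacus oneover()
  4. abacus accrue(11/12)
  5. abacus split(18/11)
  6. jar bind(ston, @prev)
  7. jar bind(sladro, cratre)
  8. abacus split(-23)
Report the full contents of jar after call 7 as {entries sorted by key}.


Answer: {sladro=cratre, ston=3091/5400, te=675}

Derivation:
Using jar fetch passing k→fid, and observe ToolError: no such key fid.
Now I run abacus begin passing x→50, giving 50.
Using abacus oneover, and get 1/50.
I try abacus accrue passing x→11/12, → 281/300.
I call abacus split passing x→18/11, yielding 3091/5400.
I call jar bind passing k→ston, v→@prev: nil.
Using jar bind passing k→sladro, v→cratre, giving nil.
I use abacus split passing x→-23, and observe -3091/124200.


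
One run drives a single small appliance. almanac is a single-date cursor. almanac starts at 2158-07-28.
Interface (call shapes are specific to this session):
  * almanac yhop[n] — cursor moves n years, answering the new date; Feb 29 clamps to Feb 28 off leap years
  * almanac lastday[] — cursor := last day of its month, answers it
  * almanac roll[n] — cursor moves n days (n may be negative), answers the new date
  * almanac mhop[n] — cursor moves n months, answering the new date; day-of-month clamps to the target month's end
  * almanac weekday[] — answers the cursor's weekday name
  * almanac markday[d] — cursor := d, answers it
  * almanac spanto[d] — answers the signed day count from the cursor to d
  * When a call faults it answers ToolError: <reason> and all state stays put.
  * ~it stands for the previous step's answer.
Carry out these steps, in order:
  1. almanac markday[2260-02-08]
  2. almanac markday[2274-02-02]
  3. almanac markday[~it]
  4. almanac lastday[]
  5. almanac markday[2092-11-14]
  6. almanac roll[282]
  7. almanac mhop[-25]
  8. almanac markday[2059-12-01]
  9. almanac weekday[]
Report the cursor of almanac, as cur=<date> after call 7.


CALL almanac markday[d=2260-02-08]
RET  2260-02-08
CALL almanac markday[d=2274-02-02]
RET  2274-02-02
CALL almanac markday[d=~it]
RET  2274-02-02
CALL almanac lastday[]
RET  2274-02-28
CALL almanac markday[d=2092-11-14]
RET  2092-11-14
CALL almanac roll[n=282]
RET  2093-08-23
CALL almanac mhop[n=-25]
RET  2091-07-23
CALL almanac markday[d=2059-12-01]
RET  2059-12-01
CALL almanac weekday[]
RET  Monday

Answer: cur=2091-07-23


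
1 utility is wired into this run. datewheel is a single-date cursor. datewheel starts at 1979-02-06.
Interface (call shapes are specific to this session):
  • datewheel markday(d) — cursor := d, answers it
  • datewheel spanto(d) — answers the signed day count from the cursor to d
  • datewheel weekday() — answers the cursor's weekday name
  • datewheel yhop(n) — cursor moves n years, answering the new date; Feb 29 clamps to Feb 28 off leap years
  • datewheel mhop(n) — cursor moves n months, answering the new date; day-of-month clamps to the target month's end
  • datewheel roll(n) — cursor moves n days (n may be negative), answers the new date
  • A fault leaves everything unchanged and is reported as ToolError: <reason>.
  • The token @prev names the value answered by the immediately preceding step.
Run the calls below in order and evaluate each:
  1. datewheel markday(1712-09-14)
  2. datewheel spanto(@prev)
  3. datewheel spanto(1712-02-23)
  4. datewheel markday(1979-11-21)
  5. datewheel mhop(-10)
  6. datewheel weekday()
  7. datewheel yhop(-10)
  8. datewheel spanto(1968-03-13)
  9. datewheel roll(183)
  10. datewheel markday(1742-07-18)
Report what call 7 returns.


-- 1. datewheel markday(d: 1712-09-14) -> 1712-09-14
-- 2. datewheel spanto(d: @prev) -> 0
-- 3. datewheel spanto(d: 1712-02-23) -> -204
-- 4. datewheel markday(d: 1979-11-21) -> 1979-11-21
-- 5. datewheel mhop(n: -10) -> 1979-01-21
-- 6. datewheel weekday() -> Sunday
-- 7. datewheel yhop(n: -10) -> 1969-01-21
-- 8. datewheel spanto(d: 1968-03-13) -> -314
-- 9. datewheel roll(n: 183) -> 1969-07-23
-- 10. datewheel markday(d: 1742-07-18) -> 1742-07-18

Answer: 1969-01-21


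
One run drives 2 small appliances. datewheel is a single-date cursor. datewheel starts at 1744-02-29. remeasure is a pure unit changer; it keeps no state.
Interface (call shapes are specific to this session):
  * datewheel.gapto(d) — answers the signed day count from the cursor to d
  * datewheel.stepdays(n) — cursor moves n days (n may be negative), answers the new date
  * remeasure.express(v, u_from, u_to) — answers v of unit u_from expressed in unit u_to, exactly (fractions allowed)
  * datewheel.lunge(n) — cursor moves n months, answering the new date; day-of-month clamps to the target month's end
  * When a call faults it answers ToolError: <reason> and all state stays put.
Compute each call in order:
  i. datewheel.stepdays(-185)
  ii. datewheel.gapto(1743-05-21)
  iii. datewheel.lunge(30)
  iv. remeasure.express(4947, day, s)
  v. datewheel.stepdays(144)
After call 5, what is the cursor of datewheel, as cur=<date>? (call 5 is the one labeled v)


I try datewheel.stepdays with n: -185, and observe 1743-08-28.
Using datewheel.gapto with d: 1743-05-21, giving -99.
Calling datewheel.lunge with n: 30, giving 1746-02-28.
I use remeasure.express with v: 4947, u_from: day, u_to: s, and observe 427420800.
Now I run datewheel.stepdays with n: 144, → 1746-07-22.

Answer: cur=1746-07-22


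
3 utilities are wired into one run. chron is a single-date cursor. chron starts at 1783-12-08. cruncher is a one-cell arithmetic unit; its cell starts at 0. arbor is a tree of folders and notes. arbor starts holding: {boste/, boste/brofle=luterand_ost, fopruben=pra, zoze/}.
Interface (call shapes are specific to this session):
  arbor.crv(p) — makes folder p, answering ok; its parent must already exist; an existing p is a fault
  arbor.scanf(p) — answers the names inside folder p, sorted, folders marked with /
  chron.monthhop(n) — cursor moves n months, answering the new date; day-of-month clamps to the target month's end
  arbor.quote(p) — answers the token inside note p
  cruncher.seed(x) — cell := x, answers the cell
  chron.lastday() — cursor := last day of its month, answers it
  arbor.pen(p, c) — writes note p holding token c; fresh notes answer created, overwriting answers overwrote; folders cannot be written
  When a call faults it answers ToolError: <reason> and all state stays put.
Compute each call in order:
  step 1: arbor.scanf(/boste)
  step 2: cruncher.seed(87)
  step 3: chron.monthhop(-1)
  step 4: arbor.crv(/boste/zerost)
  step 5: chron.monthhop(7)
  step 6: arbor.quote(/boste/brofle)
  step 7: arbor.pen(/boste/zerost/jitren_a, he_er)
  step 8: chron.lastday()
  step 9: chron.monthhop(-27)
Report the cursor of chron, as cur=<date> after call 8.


·→ arbor.scanf(p: /boste)
·← [brofle]
·→ cruncher.seed(x: 87)
·← 87
·→ chron.monthhop(n: -1)
·← 1783-11-08
·→ arbor.crv(p: /boste/zerost)
·← ok
·→ chron.monthhop(n: 7)
·← 1784-06-08
·→ arbor.quote(p: /boste/brofle)
·← luterand_ost
·→ arbor.pen(p: /boste/zerost/jitren_a, c: he_er)
·← created
·→ chron.lastday()
·← 1784-06-30
·→ chron.monthhop(n: -27)
·← 1782-03-30

Answer: cur=1784-06-30


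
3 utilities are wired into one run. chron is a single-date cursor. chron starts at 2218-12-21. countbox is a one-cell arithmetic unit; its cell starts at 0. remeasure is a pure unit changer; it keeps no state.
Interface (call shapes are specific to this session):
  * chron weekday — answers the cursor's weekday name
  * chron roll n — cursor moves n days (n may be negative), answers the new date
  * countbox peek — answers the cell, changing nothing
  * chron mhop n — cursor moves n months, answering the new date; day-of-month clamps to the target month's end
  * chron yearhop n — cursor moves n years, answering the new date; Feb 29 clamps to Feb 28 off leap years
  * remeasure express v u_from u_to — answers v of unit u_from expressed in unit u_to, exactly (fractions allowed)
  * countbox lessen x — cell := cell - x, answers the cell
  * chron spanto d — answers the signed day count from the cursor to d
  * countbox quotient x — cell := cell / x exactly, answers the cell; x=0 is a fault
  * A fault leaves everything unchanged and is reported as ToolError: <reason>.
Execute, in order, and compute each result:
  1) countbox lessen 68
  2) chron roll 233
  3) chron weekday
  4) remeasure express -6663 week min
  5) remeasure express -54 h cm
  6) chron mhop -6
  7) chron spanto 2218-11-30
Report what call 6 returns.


Answer: 2219-02-11

Derivation:
Do: countbox lessen[x='68']
See: -68
Do: chron roll[n='233']
See: 2219-08-11
Do: chron weekday[]
See: Wednesday
Do: remeasure express[v='-6663'; u_from='week'; u_to='min']
See: -67163040
Do: remeasure express[v='-54'; u_from='h'; u_to='cm']
See: ToolError: incompatible units
Do: chron mhop[n='-6']
See: 2219-02-11
Do: chron spanto[d='2218-11-30']
See: -73


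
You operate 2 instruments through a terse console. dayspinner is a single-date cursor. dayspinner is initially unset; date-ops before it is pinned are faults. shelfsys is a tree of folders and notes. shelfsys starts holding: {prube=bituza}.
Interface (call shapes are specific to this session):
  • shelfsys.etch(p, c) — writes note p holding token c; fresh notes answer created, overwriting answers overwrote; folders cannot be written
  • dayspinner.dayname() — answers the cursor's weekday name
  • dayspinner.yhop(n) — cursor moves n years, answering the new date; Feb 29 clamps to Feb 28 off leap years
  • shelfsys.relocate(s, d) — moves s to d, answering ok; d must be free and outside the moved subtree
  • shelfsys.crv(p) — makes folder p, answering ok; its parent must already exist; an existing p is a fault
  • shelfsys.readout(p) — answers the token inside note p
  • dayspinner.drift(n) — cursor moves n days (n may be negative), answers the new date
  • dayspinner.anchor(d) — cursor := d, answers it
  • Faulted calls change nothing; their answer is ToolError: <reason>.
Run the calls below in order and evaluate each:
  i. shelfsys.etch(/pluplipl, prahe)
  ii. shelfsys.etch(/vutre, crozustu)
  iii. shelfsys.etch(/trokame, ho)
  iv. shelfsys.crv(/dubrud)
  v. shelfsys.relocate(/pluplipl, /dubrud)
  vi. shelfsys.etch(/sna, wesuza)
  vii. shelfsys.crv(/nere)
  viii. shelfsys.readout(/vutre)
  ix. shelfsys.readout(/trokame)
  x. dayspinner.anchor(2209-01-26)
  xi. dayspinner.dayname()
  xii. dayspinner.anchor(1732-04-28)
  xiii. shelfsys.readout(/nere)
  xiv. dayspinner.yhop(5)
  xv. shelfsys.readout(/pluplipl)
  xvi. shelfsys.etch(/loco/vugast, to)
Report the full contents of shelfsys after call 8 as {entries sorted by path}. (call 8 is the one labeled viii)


Then etch with p=/pluplipl, c=prahe, and see created.
I run etch with p=/vutre, c=crozustu, and get created.
Next I call etch with p=/trokame, c=ho, yielding created.
I invoke crv with p=/dubrud, and get ok.
I invoke relocate with s=/pluplipl, d=/dubrud, — result: ToolError: exists.
I use etch with p=/sna, c=wesuza, which returns created.
Now I run crv with p=/nere, yielding ok.
I call readout with p=/vutre, — result: crozustu.
Then readout with p=/trokame, and observe ho.
I call anchor with d=2209-01-26: 2209-01-26.
I call dayname(), and observe Thursday.
Now I run anchor with d=1732-04-28: 1732-04-28.
Now I run readout with p=/nere, giving ToolError: is a directory.
Next I call yhop with n=5, and observe 1737-04-28.
I try readout with p=/pluplipl, giving prahe.
I run etch with p=/loco/vugast, c=to, and see ToolError: no parent.

Answer: {dubrud/, nere/, pluplipl=prahe, prube=bituza, sna=wesuza, trokame=ho, vutre=crozustu}


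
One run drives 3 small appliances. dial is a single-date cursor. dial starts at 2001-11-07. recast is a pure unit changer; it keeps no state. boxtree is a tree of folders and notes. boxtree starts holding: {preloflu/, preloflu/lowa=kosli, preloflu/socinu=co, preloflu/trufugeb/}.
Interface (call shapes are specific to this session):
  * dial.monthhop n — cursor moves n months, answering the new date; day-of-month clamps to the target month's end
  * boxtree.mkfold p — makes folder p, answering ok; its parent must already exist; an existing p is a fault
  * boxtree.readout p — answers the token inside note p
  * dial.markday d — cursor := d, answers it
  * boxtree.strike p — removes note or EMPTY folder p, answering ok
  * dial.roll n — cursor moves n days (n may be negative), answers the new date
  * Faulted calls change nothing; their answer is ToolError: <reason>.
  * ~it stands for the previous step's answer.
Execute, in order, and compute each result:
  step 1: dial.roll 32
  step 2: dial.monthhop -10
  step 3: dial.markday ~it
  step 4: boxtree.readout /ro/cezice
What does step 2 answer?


Answer: 2001-02-09

Derivation:
~$ dial.roll 32
  2001-12-09
~$ dial.monthhop -10
  2001-02-09
~$ dial.markday ~it
  2001-02-09
~$ boxtree.readout /ro/cezice
  ToolError: not found


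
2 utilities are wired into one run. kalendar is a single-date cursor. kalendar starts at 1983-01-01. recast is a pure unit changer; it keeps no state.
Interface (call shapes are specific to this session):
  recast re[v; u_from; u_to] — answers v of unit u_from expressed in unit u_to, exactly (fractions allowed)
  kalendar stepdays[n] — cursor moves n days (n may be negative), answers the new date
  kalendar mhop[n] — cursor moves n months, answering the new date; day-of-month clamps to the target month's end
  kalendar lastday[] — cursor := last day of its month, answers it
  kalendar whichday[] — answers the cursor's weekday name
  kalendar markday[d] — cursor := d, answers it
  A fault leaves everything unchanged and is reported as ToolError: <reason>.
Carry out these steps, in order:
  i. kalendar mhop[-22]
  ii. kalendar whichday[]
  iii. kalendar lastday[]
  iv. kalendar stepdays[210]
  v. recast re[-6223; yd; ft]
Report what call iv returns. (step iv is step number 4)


Answer: 1981-10-27

Derivation:
Next I call kalendar mhop on n='-22', and see 1981-03-01.
Using kalendar whichday, yielding Sunday.
I try kalendar lastday(), and observe 1981-03-31.
I call kalendar stepdays on n='210', and get 1981-10-27.
I try recast re on v='-6223', u_from='yd', u_to='ft', giving -18669.


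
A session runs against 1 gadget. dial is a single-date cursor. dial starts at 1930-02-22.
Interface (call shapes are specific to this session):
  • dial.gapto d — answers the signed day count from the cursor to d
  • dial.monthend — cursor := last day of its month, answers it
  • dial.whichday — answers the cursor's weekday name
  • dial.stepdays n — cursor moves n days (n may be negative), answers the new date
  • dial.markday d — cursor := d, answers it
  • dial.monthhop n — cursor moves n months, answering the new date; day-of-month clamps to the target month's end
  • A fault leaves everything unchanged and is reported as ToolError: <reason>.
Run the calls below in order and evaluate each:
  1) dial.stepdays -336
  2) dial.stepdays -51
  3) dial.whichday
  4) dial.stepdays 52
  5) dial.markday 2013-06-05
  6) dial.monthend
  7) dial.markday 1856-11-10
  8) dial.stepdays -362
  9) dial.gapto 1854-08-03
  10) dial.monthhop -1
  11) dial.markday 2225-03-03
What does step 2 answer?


Answer: 1929-01-31

Derivation:
Then dial.stepdays passing n: -336, yielding 1929-03-23.
Using dial.stepdays passing n: -51, — result: 1929-01-31.
Using dial.whichday(): Thursday.
Now I run dial.stepdays passing n: 52, and observe 1929-03-24.
I invoke dial.markday passing d: 2013-06-05, and see 2013-06-05.
I try dial.monthend(), which returns 2013-06-30.
Using dial.markday passing d: 1856-11-10, — result: 1856-11-10.
Invoking dial.stepdays passing n: -362, and get 1855-11-14.
Using dial.gapto passing d: 1854-08-03, giving -468.
I run dial.monthhop passing n: -1: 1855-10-14.
Next I call dial.markday passing d: 2225-03-03, and get 2225-03-03.


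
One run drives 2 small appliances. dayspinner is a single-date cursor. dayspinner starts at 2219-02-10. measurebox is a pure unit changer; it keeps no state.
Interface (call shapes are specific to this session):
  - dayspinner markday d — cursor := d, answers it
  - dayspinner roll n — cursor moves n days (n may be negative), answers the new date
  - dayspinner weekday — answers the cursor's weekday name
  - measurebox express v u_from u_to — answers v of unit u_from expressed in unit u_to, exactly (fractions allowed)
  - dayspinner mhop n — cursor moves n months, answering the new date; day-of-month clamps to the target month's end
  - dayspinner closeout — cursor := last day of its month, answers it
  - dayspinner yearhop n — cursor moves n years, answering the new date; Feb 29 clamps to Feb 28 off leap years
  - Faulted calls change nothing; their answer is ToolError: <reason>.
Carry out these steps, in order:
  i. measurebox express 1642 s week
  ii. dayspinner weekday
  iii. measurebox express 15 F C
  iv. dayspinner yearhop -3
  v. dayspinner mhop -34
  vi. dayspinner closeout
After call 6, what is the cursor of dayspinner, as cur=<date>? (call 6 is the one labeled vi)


Answer: cur=2213-04-30

Derivation:
Next I call measurebox express passing v→1642, u_from→s, u_to→week, and see 821/302400.
Calling dayspinner weekday, yielding Wednesday.
Now I run measurebox express passing v→15, u_from→F, u_to→C, giving -85/9.
I call dayspinner yearhop passing n→-3, and observe 2216-02-10.
I call dayspinner mhop passing n→-34, and get 2213-04-10.
Now I run dayspinner closeout(), → 2213-04-30.


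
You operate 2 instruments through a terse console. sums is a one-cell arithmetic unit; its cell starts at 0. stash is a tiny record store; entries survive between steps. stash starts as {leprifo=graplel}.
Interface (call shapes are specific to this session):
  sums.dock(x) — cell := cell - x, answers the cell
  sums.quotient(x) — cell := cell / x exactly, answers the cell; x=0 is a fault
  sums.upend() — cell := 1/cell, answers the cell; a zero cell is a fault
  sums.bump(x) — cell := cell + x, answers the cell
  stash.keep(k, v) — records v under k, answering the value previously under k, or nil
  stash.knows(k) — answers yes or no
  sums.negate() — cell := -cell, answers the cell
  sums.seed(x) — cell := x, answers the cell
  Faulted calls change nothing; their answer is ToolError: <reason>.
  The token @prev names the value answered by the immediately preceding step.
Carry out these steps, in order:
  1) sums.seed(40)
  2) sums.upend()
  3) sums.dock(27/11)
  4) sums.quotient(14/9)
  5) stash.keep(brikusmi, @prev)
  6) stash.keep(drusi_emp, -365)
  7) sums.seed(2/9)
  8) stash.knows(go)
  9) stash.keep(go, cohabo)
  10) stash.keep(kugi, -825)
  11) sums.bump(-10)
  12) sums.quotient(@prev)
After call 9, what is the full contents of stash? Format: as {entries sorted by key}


Answer: {brikusmi=-9621/6160, drusi_emp=-365, go=cohabo, leprifo=graplel}

Derivation:
Calling seed with x→40, yielding 40.
Now I run upend(), which returns 1/40.
Invoking dock with x→27/11, → -1069/440.
I try quotient with x→14/9, and see -9621/6160.
Next I call keep with k→brikusmi, v→@prev, and observe nil.
I call keep with k→drusi_emp, v→-365, which returns nil.
I try seed with x→2/9, — result: 2/9.
Using knows with k→go, — result: no.
Invoking keep with k→go, v→cohabo, and observe nil.
Next I call keep with k→kugi, v→-825, and observe nil.
Now I run bump with x→-10: -88/9.
Calling quotient with x→@prev: 1.


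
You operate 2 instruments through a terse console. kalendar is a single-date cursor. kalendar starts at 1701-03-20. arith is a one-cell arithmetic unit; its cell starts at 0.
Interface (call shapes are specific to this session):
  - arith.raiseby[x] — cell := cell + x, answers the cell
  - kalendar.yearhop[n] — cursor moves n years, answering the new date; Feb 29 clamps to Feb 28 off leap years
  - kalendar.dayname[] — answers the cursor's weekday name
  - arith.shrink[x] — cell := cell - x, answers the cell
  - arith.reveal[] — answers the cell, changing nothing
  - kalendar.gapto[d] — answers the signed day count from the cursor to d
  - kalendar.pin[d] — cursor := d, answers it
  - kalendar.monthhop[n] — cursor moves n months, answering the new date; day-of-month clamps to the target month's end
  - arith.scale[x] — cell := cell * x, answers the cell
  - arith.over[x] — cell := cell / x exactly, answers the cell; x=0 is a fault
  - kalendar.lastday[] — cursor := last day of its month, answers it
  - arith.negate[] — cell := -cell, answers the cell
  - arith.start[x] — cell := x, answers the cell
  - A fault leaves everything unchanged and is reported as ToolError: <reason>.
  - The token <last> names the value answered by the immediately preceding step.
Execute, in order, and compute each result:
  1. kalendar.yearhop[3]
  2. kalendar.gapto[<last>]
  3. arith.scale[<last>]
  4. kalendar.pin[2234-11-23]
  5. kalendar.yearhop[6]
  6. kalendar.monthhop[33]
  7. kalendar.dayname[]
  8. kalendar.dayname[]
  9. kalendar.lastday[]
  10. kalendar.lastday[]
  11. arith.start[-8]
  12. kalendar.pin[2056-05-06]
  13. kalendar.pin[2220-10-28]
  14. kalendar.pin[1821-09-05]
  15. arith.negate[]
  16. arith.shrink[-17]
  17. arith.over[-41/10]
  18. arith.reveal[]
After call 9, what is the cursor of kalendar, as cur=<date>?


$ kalendar.yearhop n='3'
:: 1704-03-20
$ kalendar.gapto d='<last>'
:: 0
$ arith.scale x='<last>'
:: 0
$ kalendar.pin d='2234-11-23'
:: 2234-11-23
$ kalendar.yearhop n='6'
:: 2240-11-23
$ kalendar.monthhop n='33'
:: 2243-08-23
$ kalendar.dayname
:: Wednesday
$ kalendar.dayname
:: Wednesday
$ kalendar.lastday
:: 2243-08-31
$ kalendar.lastday
:: 2243-08-31
$ arith.start x='-8'
:: -8
$ kalendar.pin d='2056-05-06'
:: 2056-05-06
$ kalendar.pin d='2220-10-28'
:: 2220-10-28
$ kalendar.pin d='1821-09-05'
:: 1821-09-05
$ arith.negate
:: 8
$ arith.shrink x='-17'
:: 25
$ arith.over x='-41/10'
:: -250/41
$ arith.reveal
:: -250/41

Answer: cur=2243-08-31


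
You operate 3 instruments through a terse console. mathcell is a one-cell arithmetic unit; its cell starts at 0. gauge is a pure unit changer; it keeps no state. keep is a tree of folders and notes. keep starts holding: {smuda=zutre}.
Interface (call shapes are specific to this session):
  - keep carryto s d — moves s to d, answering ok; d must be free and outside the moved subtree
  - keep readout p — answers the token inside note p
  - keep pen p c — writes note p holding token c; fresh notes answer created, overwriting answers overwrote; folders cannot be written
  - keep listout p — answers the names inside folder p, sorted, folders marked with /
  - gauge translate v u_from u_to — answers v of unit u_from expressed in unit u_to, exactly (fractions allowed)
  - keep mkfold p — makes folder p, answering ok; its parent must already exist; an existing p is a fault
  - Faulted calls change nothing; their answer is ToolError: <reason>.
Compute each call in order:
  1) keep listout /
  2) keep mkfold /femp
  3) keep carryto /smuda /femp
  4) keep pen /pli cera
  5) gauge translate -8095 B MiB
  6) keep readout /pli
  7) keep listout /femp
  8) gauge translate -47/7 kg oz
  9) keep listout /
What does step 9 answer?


Answer: [femp/, pli, smuda]

Derivation:
! 1. keep listout(p→/) => [smuda]
! 2. keep mkfold(p→/femp) => ok
! 3. keep carryto(s→/smuda, d→/femp) => ToolError: exists
! 4. keep pen(p→/pli, c→cera) => created
! 5. gauge translate(v→-8095, u_from→B, u_to→MiB) => -8095/1048576
! 6. keep readout(p→/pli) => cera
! 7. keep listout(p→/femp) => []
! 8. gauge translate(v→-47/7, u_from→kg, u_to→oz) => -75200000000/317514659
! 9. keep listout(p→/) => [femp/, pli, smuda]


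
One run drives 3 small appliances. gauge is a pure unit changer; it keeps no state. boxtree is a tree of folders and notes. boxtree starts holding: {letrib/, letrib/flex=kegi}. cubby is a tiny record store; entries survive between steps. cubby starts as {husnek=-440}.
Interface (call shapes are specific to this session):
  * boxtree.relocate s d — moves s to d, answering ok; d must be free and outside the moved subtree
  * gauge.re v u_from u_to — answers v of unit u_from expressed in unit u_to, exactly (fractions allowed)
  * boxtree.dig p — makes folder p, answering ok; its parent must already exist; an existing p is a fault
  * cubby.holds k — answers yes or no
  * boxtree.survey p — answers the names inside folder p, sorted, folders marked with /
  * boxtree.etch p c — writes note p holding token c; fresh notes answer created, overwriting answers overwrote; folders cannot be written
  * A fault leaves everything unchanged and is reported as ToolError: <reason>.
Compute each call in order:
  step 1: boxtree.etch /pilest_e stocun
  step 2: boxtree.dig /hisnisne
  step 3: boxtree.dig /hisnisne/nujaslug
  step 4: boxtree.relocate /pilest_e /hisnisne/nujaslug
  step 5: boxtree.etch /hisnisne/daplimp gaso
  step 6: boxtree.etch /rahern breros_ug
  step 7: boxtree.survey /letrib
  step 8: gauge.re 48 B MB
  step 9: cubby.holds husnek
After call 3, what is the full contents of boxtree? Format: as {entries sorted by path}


Answer: {hisnisne/, hisnisne/nujaslug/, letrib/, letrib/flex=kegi, pilest_e=stocun}

Derivation:
CALL boxtree.etch[p: /pilest_e; c: stocun]
RET  created
CALL boxtree.dig[p: /hisnisne]
RET  ok
CALL boxtree.dig[p: /hisnisne/nujaslug]
RET  ok
CALL boxtree.relocate[s: /pilest_e; d: /hisnisne/nujaslug]
RET  ToolError: exists
CALL boxtree.etch[p: /hisnisne/daplimp; c: gaso]
RET  created
CALL boxtree.etch[p: /rahern; c: breros_ug]
RET  created
CALL boxtree.survey[p: /letrib]
RET  [flex]
CALL gauge.re[v: 48; u_from: B; u_to: MB]
RET  3/62500
CALL cubby.holds[k: husnek]
RET  yes
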